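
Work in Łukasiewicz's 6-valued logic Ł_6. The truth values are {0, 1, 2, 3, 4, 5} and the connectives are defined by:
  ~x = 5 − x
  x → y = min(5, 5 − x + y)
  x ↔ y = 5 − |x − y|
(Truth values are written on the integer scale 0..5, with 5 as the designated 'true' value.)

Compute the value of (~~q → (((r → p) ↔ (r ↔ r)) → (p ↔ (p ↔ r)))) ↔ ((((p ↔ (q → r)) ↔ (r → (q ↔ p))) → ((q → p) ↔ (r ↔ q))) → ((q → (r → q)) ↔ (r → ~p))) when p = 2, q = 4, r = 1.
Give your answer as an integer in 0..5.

4

~q = ~4 = 1
~~q = ~1 = 4
r → p = 1 → 2 = 5
r ↔ r = 1 ↔ 1 = 5
(r → p) ↔ (r ↔ r) = 5 ↔ 5 = 5
p ↔ r = 2 ↔ 1 = 4
p ↔ (p ↔ r) = 2 ↔ 4 = 3
((r → p) ↔ (r ↔ r)) → (p ↔ (p ↔ r)) = 5 → 3 = 3
~~q → (((r → p) ↔ (r ↔ r)) → (p ↔ (p ↔ r))) = 4 → 3 = 4
q → r = 4 → 1 = 2
p ↔ (q → r) = 2 ↔ 2 = 5
q ↔ p = 4 ↔ 2 = 3
r → (q ↔ p) = 1 → 3 = 5
(p ↔ (q → r)) ↔ (r → (q ↔ p)) = 5 ↔ 5 = 5
q → p = 4 → 2 = 3
r ↔ q = 1 ↔ 4 = 2
(q → p) ↔ (r ↔ q) = 3 ↔ 2 = 4
((p ↔ (q → r)) ↔ (r → (q ↔ p))) → ((q → p) ↔ (r ↔ q)) = 5 → 4 = 4
r → q = 1 → 4 = 5
q → (r → q) = 4 → 5 = 5
~p = ~2 = 3
r → ~p = 1 → 3 = 5
(q → (r → q)) ↔ (r → ~p) = 5 ↔ 5 = 5
(((p ↔ (q → r)) ↔ (r → (q ↔ p))) → ((q → p) ↔ (r ↔ q))) → ((q → (r → q)) ↔ (r → ~p)) = 4 → 5 = 5
(~~q → (((r → p) ↔ (r ↔ r)) → (p ↔ (p ↔ r)))) ↔ ((((p ↔ (q → r)) ↔ (r → (q ↔ p))) → ((q → p) ↔ (r ↔ q))) → ((q → (r → q)) ↔ (r → ~p))) = 4 ↔ 5 = 4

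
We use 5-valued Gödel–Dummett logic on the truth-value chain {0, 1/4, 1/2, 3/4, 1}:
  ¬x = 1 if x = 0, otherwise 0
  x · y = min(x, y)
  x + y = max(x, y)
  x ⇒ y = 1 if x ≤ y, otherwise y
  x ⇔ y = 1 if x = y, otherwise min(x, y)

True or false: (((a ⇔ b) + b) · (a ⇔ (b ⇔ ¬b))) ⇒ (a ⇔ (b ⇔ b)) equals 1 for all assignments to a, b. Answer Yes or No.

Counterexample: take a = 0, b = 0.
a ⇔ b = 0 ⇔ 0 = 1
(a ⇔ b) + b = 1 + 0 = 1
¬b = ¬0 = 1
b ⇔ ¬b = 0 ⇔ 1 = 0
a ⇔ (b ⇔ ¬b) = 0 ⇔ 0 = 1
((a ⇔ b) + b) · (a ⇔ (b ⇔ ¬b)) = 1 · 1 = 1
b ⇔ b = 0 ⇔ 0 = 1
a ⇔ (b ⇔ b) = 0 ⇔ 1 = 0
(((a ⇔ b) + b) · (a ⇔ (b ⇔ ¬b))) ⇒ (a ⇔ (b ⇔ b)) = 1 ⇒ 0 = 0
This gives 0 ≠ 1.

No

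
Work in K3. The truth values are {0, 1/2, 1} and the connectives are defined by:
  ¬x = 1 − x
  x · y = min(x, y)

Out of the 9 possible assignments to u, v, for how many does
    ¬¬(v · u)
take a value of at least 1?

1

u = 0, v = 0 ↦ 0  <
u = 0, v = 1/2 ↦ 0  <
u = 0, v = 1 ↦ 0  <
u = 1/2, v = 0 ↦ 0  <
u = 1/2, v = 1/2 ↦ 1/2  <
u = 1/2, v = 1 ↦ 1/2  <
u = 1, v = 0 ↦ 0  <
u = 1, v = 1/2 ↦ 1/2  <
u = 1, v = 1 ↦ 1  ≥
So 1 of the 9 assignments meets the threshold.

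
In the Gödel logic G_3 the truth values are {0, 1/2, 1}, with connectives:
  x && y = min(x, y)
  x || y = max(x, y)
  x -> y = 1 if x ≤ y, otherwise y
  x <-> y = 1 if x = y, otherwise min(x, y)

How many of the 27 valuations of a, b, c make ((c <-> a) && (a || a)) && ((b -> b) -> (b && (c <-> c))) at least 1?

value 1: 1 assignment (counts)
value 1/2: 7 assignments
value 0: 19 assignments
So 1 of the 27 assignments meets the threshold.

1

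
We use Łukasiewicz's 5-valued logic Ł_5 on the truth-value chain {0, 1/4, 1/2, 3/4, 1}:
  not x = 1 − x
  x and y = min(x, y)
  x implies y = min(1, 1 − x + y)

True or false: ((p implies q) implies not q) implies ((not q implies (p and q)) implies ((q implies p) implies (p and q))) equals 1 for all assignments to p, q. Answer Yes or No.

No

Counterexample: take p = 1/2, q = 1/4.
p implies q = 1/2 implies 1/4 = 3/4
not q = not 1/4 = 3/4
(p implies q) implies not q = 3/4 implies 3/4 = 1
not q = not 1/4 = 3/4
p and q = 1/2 and 1/4 = 1/4
not q implies (p and q) = 3/4 implies 1/4 = 1/2
q implies p = 1/4 implies 1/2 = 1
p and q = 1/2 and 1/4 = 1/4
(q implies p) implies (p and q) = 1 implies 1/4 = 1/4
(not q implies (p and q)) implies ((q implies p) implies (p and q)) = 1/2 implies 1/4 = 3/4
((p implies q) implies not q) implies ((not q implies (p and q)) implies ((q implies p) implies (p and q))) = 1 implies 3/4 = 3/4
This gives 3/4 ≠ 1.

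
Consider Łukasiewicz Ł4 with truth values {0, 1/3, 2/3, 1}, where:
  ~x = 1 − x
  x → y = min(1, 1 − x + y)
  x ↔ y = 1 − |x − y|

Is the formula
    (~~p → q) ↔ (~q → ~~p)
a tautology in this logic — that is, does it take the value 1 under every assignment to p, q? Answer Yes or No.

Counterexample: take p = 0, q = 0.
~p = ~0 = 1
~~p = ~1 = 0
~~p → q = 0 → 0 = 1
~q = ~0 = 1
~p = ~0 = 1
~~p = ~1 = 0
~q → ~~p = 1 → 0 = 0
(~~p → q) ↔ (~q → ~~p) = 1 ↔ 0 = 0
This gives 0 ≠ 1.

No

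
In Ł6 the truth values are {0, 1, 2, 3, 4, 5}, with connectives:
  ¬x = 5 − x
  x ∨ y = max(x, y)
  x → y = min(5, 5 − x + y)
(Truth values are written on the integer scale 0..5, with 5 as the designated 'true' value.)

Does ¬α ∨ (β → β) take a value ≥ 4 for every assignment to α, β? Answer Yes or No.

Yes

At α = 1, β = 1, for instance:
¬α = ¬1 = 4
β → β = 1 → 1 = 5
¬α ∨ (β → β) = 4 ∨ 5 = 5
and checking the remaining 35 assignments likewise gives ≥ 4 in every case.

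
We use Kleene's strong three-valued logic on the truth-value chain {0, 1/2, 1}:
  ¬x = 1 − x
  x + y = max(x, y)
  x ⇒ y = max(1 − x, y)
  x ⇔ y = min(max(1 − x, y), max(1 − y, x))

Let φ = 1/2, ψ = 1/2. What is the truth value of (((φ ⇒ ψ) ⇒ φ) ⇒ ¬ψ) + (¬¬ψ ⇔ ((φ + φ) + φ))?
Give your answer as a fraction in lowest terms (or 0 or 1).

1/2

φ ⇒ ψ = 1/2 ⇒ 1/2 = 1/2
(φ ⇒ ψ) ⇒ φ = 1/2 ⇒ 1/2 = 1/2
¬ψ = ¬1/2 = 1/2
((φ ⇒ ψ) ⇒ φ) ⇒ ¬ψ = 1/2 ⇒ 1/2 = 1/2
¬ψ = ¬1/2 = 1/2
¬¬ψ = ¬1/2 = 1/2
φ + φ = 1/2 + 1/2 = 1/2
(φ + φ) + φ = 1/2 + 1/2 = 1/2
¬¬ψ ⇔ ((φ + φ) + φ) = 1/2 ⇔ 1/2 = 1/2
(((φ ⇒ ψ) ⇒ φ) ⇒ ¬ψ) + (¬¬ψ ⇔ ((φ + φ) + φ)) = 1/2 + 1/2 = 1/2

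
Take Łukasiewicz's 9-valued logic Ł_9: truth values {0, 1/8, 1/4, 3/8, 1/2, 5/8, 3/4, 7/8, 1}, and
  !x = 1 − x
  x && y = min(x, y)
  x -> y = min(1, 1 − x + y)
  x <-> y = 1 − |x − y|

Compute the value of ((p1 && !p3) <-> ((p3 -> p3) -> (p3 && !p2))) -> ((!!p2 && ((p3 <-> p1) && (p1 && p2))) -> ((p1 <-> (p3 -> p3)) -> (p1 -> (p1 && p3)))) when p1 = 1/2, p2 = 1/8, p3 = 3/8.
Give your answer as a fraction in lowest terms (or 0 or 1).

!p3 = !3/8 = 5/8
p1 && !p3 = 1/2 && 5/8 = 1/2
p3 -> p3 = 3/8 -> 3/8 = 1
!p2 = !1/8 = 7/8
p3 && !p2 = 3/8 && 7/8 = 3/8
(p3 -> p3) -> (p3 && !p2) = 1 -> 3/8 = 3/8
(p1 && !p3) <-> ((p3 -> p3) -> (p3 && !p2)) = 1/2 <-> 3/8 = 7/8
!p2 = !1/8 = 7/8
!!p2 = !7/8 = 1/8
p3 <-> p1 = 3/8 <-> 1/2 = 7/8
p1 && p2 = 1/2 && 1/8 = 1/8
(p3 <-> p1) && (p1 && p2) = 7/8 && 1/8 = 1/8
!!p2 && ((p3 <-> p1) && (p1 && p2)) = 1/8 && 1/8 = 1/8
p3 -> p3 = 3/8 -> 3/8 = 1
p1 <-> (p3 -> p3) = 1/2 <-> 1 = 1/2
p1 && p3 = 1/2 && 3/8 = 3/8
p1 -> (p1 && p3) = 1/2 -> 3/8 = 7/8
(p1 <-> (p3 -> p3)) -> (p1 -> (p1 && p3)) = 1/2 -> 7/8 = 1
(!!p2 && ((p3 <-> p1) && (p1 && p2))) -> ((p1 <-> (p3 -> p3)) -> (p1 -> (p1 && p3))) = 1/8 -> 1 = 1
((p1 && !p3) <-> ((p3 -> p3) -> (p3 && !p2))) -> ((!!p2 && ((p3 <-> p1) && (p1 && p2))) -> ((p1 <-> (p3 -> p3)) -> (p1 -> (p1 && p3)))) = 7/8 -> 1 = 1

1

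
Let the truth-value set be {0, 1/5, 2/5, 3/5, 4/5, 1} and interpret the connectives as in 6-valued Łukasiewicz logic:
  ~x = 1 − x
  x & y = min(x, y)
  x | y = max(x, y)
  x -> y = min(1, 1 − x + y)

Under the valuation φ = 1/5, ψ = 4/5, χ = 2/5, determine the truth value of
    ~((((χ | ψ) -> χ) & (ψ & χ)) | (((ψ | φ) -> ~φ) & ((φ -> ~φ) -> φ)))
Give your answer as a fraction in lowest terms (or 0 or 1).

χ | ψ = 2/5 | 4/5 = 4/5
(χ | ψ) -> χ = 4/5 -> 2/5 = 3/5
ψ & χ = 4/5 & 2/5 = 2/5
((χ | ψ) -> χ) & (ψ & χ) = 3/5 & 2/5 = 2/5
ψ | φ = 4/5 | 1/5 = 4/5
~φ = ~1/5 = 4/5
(ψ | φ) -> ~φ = 4/5 -> 4/5 = 1
~φ = ~1/5 = 4/5
φ -> ~φ = 1/5 -> 4/5 = 1
(φ -> ~φ) -> φ = 1 -> 1/5 = 1/5
((ψ | φ) -> ~φ) & ((φ -> ~φ) -> φ) = 1 & 1/5 = 1/5
(((χ | ψ) -> χ) & (ψ & χ)) | (((ψ | φ) -> ~φ) & ((φ -> ~φ) -> φ)) = 2/5 | 1/5 = 2/5
~((((χ | ψ) -> χ) & (ψ & χ)) | (((ψ | φ) -> ~φ) & ((φ -> ~φ) -> φ))) = ~2/5 = 3/5

3/5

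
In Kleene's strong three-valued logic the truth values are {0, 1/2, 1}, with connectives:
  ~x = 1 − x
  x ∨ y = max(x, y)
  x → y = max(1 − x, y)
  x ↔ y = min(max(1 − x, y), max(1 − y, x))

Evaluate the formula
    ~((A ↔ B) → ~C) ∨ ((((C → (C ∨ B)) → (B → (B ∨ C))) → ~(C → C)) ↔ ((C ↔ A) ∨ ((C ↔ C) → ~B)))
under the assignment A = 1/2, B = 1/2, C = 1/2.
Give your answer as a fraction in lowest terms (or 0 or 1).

1/2

A ↔ B = 1/2 ↔ 1/2 = 1/2
~C = ~1/2 = 1/2
(A ↔ B) → ~C = 1/2 → 1/2 = 1/2
~((A ↔ B) → ~C) = ~1/2 = 1/2
C ∨ B = 1/2 ∨ 1/2 = 1/2
C → (C ∨ B) = 1/2 → 1/2 = 1/2
B ∨ C = 1/2 ∨ 1/2 = 1/2
B → (B ∨ C) = 1/2 → 1/2 = 1/2
(C → (C ∨ B)) → (B → (B ∨ C)) = 1/2 → 1/2 = 1/2
C → C = 1/2 → 1/2 = 1/2
~(C → C) = ~1/2 = 1/2
((C → (C ∨ B)) → (B → (B ∨ C))) → ~(C → C) = 1/2 → 1/2 = 1/2
C ↔ A = 1/2 ↔ 1/2 = 1/2
C ↔ C = 1/2 ↔ 1/2 = 1/2
~B = ~1/2 = 1/2
(C ↔ C) → ~B = 1/2 → 1/2 = 1/2
(C ↔ A) ∨ ((C ↔ C) → ~B) = 1/2 ∨ 1/2 = 1/2
(((C → (C ∨ B)) → (B → (B ∨ C))) → ~(C → C)) ↔ ((C ↔ A) ∨ ((C ↔ C) → ~B)) = 1/2 ↔ 1/2 = 1/2
~((A ↔ B) → ~C) ∨ ((((C → (C ∨ B)) → (B → (B ∨ C))) → ~(C → C)) ↔ ((C ↔ A) ∨ ((C ↔ C) → ~B))) = 1/2 ∨ 1/2 = 1/2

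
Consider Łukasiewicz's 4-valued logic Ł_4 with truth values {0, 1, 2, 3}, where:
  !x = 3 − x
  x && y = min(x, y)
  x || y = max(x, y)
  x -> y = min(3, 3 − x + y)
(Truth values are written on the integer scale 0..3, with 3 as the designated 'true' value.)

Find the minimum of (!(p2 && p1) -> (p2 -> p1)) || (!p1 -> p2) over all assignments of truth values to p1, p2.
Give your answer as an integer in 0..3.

2

Take p1 = 0, p2 = 1:
p2 && p1 = 1 && 0 = 0
!(p2 && p1) = !0 = 3
p2 -> p1 = 1 -> 0 = 2
!(p2 && p1) -> (p2 -> p1) = 3 -> 2 = 2
!p1 = !0 = 3
!p1 -> p2 = 3 -> 1 = 1
(!(p2 && p1) -> (p2 -> p1)) || (!p1 -> p2) = 2 || 1 = 2
No assignment yields a value below 2, so this is the minimum.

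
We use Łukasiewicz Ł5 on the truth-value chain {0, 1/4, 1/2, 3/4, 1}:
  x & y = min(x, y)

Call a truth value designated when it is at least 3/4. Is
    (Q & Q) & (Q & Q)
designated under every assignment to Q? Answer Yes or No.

Counterexample: take Q = 0.
Q & Q = 0 & 0 = 0
(Q & Q) & (Q & Q) = 0 & 0 = 0
This gives 0, which is below 3/4.

No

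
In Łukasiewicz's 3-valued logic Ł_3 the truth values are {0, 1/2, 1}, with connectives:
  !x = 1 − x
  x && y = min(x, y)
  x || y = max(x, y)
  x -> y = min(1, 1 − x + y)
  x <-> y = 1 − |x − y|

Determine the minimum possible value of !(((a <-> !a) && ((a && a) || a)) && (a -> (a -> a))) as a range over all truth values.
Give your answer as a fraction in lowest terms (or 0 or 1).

1/2

Take a = 1/2:
!a = !1/2 = 1/2
a <-> !a = 1/2 <-> 1/2 = 1
a && a = 1/2 && 1/2 = 1/2
(a && a) || a = 1/2 || 1/2 = 1/2
(a <-> !a) && ((a && a) || a) = 1 && 1/2 = 1/2
a -> a = 1/2 -> 1/2 = 1
a -> (a -> a) = 1/2 -> 1 = 1
((a <-> !a) && ((a && a) || a)) && (a -> (a -> a)) = 1/2 && 1 = 1/2
!(((a <-> !a) && ((a && a) || a)) && (a -> (a -> a))) = !1/2 = 1/2
No assignment yields a value below 1/2, so this is the minimum.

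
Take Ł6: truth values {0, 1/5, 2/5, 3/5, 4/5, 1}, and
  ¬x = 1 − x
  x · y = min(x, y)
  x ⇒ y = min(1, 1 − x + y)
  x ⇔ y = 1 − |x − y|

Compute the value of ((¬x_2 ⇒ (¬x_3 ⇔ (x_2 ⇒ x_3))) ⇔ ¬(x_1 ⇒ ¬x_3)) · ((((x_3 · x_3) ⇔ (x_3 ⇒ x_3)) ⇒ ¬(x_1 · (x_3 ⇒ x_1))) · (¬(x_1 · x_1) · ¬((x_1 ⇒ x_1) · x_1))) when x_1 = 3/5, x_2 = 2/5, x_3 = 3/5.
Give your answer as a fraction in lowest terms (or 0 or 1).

¬x_2 = ¬2/5 = 3/5
¬x_3 = ¬3/5 = 2/5
x_2 ⇒ x_3 = 2/5 ⇒ 3/5 = 1
¬x_3 ⇔ (x_2 ⇒ x_3) = 2/5 ⇔ 1 = 2/5
¬x_2 ⇒ (¬x_3 ⇔ (x_2 ⇒ x_3)) = 3/5 ⇒ 2/5 = 4/5
¬x_3 = ¬3/5 = 2/5
x_1 ⇒ ¬x_3 = 3/5 ⇒ 2/5 = 4/5
¬(x_1 ⇒ ¬x_3) = ¬4/5 = 1/5
(¬x_2 ⇒ (¬x_3 ⇔ (x_2 ⇒ x_3))) ⇔ ¬(x_1 ⇒ ¬x_3) = 4/5 ⇔ 1/5 = 2/5
x_3 · x_3 = 3/5 · 3/5 = 3/5
x_3 ⇒ x_3 = 3/5 ⇒ 3/5 = 1
(x_3 · x_3) ⇔ (x_3 ⇒ x_3) = 3/5 ⇔ 1 = 3/5
x_3 ⇒ x_1 = 3/5 ⇒ 3/5 = 1
x_1 · (x_3 ⇒ x_1) = 3/5 · 1 = 3/5
¬(x_1 · (x_3 ⇒ x_1)) = ¬3/5 = 2/5
((x_3 · x_3) ⇔ (x_3 ⇒ x_3)) ⇒ ¬(x_1 · (x_3 ⇒ x_1)) = 3/5 ⇒ 2/5 = 4/5
x_1 · x_1 = 3/5 · 3/5 = 3/5
¬(x_1 · x_1) = ¬3/5 = 2/5
x_1 ⇒ x_1 = 3/5 ⇒ 3/5 = 1
(x_1 ⇒ x_1) · x_1 = 1 · 3/5 = 3/5
¬((x_1 ⇒ x_1) · x_1) = ¬3/5 = 2/5
¬(x_1 · x_1) · ¬((x_1 ⇒ x_1) · x_1) = 2/5 · 2/5 = 2/5
(((x_3 · x_3) ⇔ (x_3 ⇒ x_3)) ⇒ ¬(x_1 · (x_3 ⇒ x_1))) · (¬(x_1 · x_1) · ¬((x_1 ⇒ x_1) · x_1)) = 4/5 · 2/5 = 2/5
((¬x_2 ⇒ (¬x_3 ⇔ (x_2 ⇒ x_3))) ⇔ ¬(x_1 ⇒ ¬x_3)) · ((((x_3 · x_3) ⇔ (x_3 ⇒ x_3)) ⇒ ¬(x_1 · (x_3 ⇒ x_1))) · (¬(x_1 · x_1) · ¬((x_1 ⇒ x_1) · x_1))) = 2/5 · 2/5 = 2/5

2/5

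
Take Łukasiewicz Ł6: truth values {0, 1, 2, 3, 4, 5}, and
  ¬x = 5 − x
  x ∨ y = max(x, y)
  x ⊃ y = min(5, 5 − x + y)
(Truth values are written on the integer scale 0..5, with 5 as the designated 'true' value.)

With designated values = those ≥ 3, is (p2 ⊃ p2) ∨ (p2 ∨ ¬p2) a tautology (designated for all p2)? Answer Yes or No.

p2 = 0 ↦ 5
p2 = 1 ↦ 5
p2 = 2 ↦ 5
p2 = 3 ↦ 5
p2 = 4 ↦ 5
p2 = 5 ↦ 5
Every assignment gives a value ≥ 3.

Yes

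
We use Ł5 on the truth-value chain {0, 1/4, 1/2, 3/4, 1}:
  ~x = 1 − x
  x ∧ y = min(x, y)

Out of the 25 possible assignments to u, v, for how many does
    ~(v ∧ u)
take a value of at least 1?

9

value 1: 9 assignments (counts)
value 3/4: 7 assignments
value 1/2: 5 assignments
value 1/4: 3 assignments
value 0: 1 assignment
So 9 of the 25 assignments meet the threshold.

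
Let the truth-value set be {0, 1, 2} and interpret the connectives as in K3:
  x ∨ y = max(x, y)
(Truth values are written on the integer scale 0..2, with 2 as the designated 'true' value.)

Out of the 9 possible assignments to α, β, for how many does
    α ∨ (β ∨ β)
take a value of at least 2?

5

α = 0, β = 0 ↦ 0  <
α = 0, β = 1 ↦ 1  <
α = 0, β = 2 ↦ 2  ≥
α = 1, β = 0 ↦ 1  <
α = 1, β = 1 ↦ 1  <
α = 1, β = 2 ↦ 2  ≥
α = 2, β = 0 ↦ 2  ≥
α = 2, β = 1 ↦ 2  ≥
α = 2, β = 2 ↦ 2  ≥
So 5 of the 9 assignments meet the threshold.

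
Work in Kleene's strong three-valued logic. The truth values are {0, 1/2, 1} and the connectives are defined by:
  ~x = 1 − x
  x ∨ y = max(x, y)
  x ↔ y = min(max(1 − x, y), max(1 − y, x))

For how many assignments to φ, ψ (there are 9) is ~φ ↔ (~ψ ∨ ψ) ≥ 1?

φ = 0, ψ = 0 ↦ 1  ≥
φ = 0, ψ = 1/2 ↦ 1/2  <
φ = 0, ψ = 1 ↦ 1  ≥
φ = 1/2, ψ = 0 ↦ 1/2  <
φ = 1/2, ψ = 1/2 ↦ 1/2  <
φ = 1/2, ψ = 1 ↦ 1/2  <
φ = 1, ψ = 0 ↦ 0  <
φ = 1, ψ = 1/2 ↦ 1/2  <
φ = 1, ψ = 1 ↦ 0  <
So 2 of the 9 assignments meet the threshold.

2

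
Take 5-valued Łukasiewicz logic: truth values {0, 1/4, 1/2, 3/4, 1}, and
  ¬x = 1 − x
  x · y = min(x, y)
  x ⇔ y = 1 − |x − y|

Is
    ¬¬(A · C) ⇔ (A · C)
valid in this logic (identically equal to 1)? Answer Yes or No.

Yes

At A = 1/2, C = 1/2, for instance:
A · C = 1/2 · 1/2 = 1/2
¬(A · C) = ¬1/2 = 1/2
¬¬(A · C) = ¬1/2 = 1/2
¬¬(A · C) ⇔ (A · C) = 1/2 ⇔ 1/2 = 1
and checking the remaining 24 assignments likewise gives ≥ 1 in every case.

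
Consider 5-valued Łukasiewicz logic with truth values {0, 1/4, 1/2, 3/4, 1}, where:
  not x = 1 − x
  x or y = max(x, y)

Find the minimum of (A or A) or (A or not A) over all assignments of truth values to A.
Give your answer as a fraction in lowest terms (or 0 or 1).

Take A = 1/2:
A or A = 1/2 or 1/2 = 1/2
not A = not 1/2 = 1/2
A or not A = 1/2 or 1/2 = 1/2
(A or A) or (A or not A) = 1/2 or 1/2 = 1/2
No assignment yields a value below 1/2, so this is the minimum.

1/2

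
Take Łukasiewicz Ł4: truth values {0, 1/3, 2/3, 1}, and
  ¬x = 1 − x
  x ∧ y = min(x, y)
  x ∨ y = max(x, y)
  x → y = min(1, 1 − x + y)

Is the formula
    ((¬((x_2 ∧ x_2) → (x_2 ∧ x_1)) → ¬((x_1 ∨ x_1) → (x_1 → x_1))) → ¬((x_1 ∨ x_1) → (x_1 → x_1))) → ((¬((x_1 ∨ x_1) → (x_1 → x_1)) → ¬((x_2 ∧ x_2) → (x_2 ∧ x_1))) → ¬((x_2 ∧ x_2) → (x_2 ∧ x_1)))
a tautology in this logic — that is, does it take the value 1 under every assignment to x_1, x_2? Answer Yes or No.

Yes

x_1 = 0, x_2 = 0 ↦ 1
x_1 = 0, x_2 = 1/3 ↦ 1
x_1 = 0, x_2 = 2/3 ↦ 1
x_1 = 0, x_2 = 1 ↦ 1
x_1 = 1/3, x_2 = 0 ↦ 1
x_1 = 1/3, x_2 = 1/3 ↦ 1
x_1 = 1/3, x_2 = 2/3 ↦ 1
x_1 = 1/3, x_2 = 1 ↦ 1
x_1 = 2/3, x_2 = 0 ↦ 1
x_1 = 2/3, x_2 = 1/3 ↦ 1
x_1 = 2/3, x_2 = 2/3 ↦ 1
x_1 = 2/3, x_2 = 1 ↦ 1
x_1 = 1, x_2 = 0 ↦ 1
x_1 = 1, x_2 = 1/3 ↦ 1
x_1 = 1, x_2 = 2/3 ↦ 1
x_1 = 1, x_2 = 1 ↦ 1
Every assignment gives a value ≥ 1.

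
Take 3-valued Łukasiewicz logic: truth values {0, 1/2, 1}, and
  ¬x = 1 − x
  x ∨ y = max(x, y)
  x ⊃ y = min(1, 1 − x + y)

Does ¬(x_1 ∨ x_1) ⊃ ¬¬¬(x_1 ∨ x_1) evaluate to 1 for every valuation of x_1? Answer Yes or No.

x_1 = 0 ↦ 1
x_1 = 1/2 ↦ 1
x_1 = 1 ↦ 1
Every assignment gives a value ≥ 1.

Yes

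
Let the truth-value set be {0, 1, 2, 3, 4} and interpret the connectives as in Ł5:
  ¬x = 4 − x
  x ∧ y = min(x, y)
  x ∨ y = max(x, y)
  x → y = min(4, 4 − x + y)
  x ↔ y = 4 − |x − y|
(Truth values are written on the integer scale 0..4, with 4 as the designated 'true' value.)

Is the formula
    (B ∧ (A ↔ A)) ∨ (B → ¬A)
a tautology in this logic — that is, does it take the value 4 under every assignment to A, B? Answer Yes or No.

Counterexample: take A = 2, B = 3.
A ↔ A = 2 ↔ 2 = 4
B ∧ (A ↔ A) = 3 ∧ 4 = 3
¬A = ¬2 = 2
B → ¬A = 3 → 2 = 3
(B ∧ (A ↔ A)) ∨ (B → ¬A) = 3 ∨ 3 = 3
This gives 3 ≠ 4.

No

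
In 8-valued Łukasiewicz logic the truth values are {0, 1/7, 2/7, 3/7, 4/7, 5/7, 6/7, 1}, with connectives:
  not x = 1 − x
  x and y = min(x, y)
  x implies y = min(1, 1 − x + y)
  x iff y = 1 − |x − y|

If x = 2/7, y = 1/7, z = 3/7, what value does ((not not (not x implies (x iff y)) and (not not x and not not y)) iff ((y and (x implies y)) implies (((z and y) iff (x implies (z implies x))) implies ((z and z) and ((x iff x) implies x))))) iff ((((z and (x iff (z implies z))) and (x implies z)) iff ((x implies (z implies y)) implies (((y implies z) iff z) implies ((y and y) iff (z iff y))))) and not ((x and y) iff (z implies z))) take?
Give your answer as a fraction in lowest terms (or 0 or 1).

not x = not 2/7 = 5/7
x iff y = 2/7 iff 1/7 = 6/7
not x implies (x iff y) = 5/7 implies 6/7 = 1
not (not x implies (x iff y)) = not 1 = 0
not not (not x implies (x iff y)) = not 0 = 1
not x = not 2/7 = 5/7
not not x = not 5/7 = 2/7
not y = not 1/7 = 6/7
not not y = not 6/7 = 1/7
not not x and not not y = 2/7 and 1/7 = 1/7
not not (not x implies (x iff y)) and (not not x and not not y) = 1 and 1/7 = 1/7
x implies y = 2/7 implies 1/7 = 6/7
y and (x implies y) = 1/7 and 6/7 = 1/7
z and y = 3/7 and 1/7 = 1/7
z implies x = 3/7 implies 2/7 = 6/7
x implies (z implies x) = 2/7 implies 6/7 = 1
(z and y) iff (x implies (z implies x)) = 1/7 iff 1 = 1/7
z and z = 3/7 and 3/7 = 3/7
x iff x = 2/7 iff 2/7 = 1
(x iff x) implies x = 1 implies 2/7 = 2/7
(z and z) and ((x iff x) implies x) = 3/7 and 2/7 = 2/7
((z and y) iff (x implies (z implies x))) implies ((z and z) and ((x iff x) implies x)) = 1/7 implies 2/7 = 1
(y and (x implies y)) implies (((z and y) iff (x implies (z implies x))) implies ((z and z) and ((x iff x) implies x))) = 1/7 implies 1 = 1
(not not (not x implies (x iff y)) and (not not x and not not y)) iff ((y and (x implies y)) implies (((z and y) iff (x implies (z implies x))) implies ((z and z) and ((x iff x) implies x)))) = 1/7 iff 1 = 1/7
z implies z = 3/7 implies 3/7 = 1
x iff (z implies z) = 2/7 iff 1 = 2/7
z and (x iff (z implies z)) = 3/7 and 2/7 = 2/7
x implies z = 2/7 implies 3/7 = 1
(z and (x iff (z implies z))) and (x implies z) = 2/7 and 1 = 2/7
z implies y = 3/7 implies 1/7 = 5/7
x implies (z implies y) = 2/7 implies 5/7 = 1
y implies z = 1/7 implies 3/7 = 1
(y implies z) iff z = 1 iff 3/7 = 3/7
y and y = 1/7 and 1/7 = 1/7
z iff y = 3/7 iff 1/7 = 5/7
(y and y) iff (z iff y) = 1/7 iff 5/7 = 3/7
((y implies z) iff z) implies ((y and y) iff (z iff y)) = 3/7 implies 3/7 = 1
(x implies (z implies y)) implies (((y implies z) iff z) implies ((y and y) iff (z iff y))) = 1 implies 1 = 1
((z and (x iff (z implies z))) and (x implies z)) iff ((x implies (z implies y)) implies (((y implies z) iff z) implies ((y and y) iff (z iff y)))) = 2/7 iff 1 = 2/7
x and y = 2/7 and 1/7 = 1/7
z implies z = 3/7 implies 3/7 = 1
(x and y) iff (z implies z) = 1/7 iff 1 = 1/7
not ((x and y) iff (z implies z)) = not 1/7 = 6/7
(((z and (x iff (z implies z))) and (x implies z)) iff ((x implies (z implies y)) implies (((y implies z) iff z) implies ((y and y) iff (z iff y))))) and not ((x and y) iff (z implies z)) = 2/7 and 6/7 = 2/7
((not not (not x implies (x iff y)) and (not not x and not not y)) iff ((y and (x implies y)) implies (((z and y) iff (x implies (z implies x))) implies ((z and z) and ((x iff x) implies x))))) iff ((((z and (x iff (z implies z))) and (x implies z)) iff ((x implies (z implies y)) implies (((y implies z) iff z) implies ((y and y) iff (z iff y))))) and not ((x and y) iff (z implies z))) = 1/7 iff 2/7 = 6/7

6/7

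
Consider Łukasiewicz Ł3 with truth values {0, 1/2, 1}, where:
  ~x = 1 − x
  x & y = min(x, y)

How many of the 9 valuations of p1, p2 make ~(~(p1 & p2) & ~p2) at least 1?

3

p1 = 0, p2 = 0 ↦ 0  <
p1 = 0, p2 = 1/2 ↦ 1/2  <
p1 = 0, p2 = 1 ↦ 1  ≥
p1 = 1/2, p2 = 0 ↦ 0  <
p1 = 1/2, p2 = 1/2 ↦ 1/2  <
p1 = 1/2, p2 = 1 ↦ 1  ≥
p1 = 1, p2 = 0 ↦ 0  <
p1 = 1, p2 = 1/2 ↦ 1/2  <
p1 = 1, p2 = 1 ↦ 1  ≥
So 3 of the 9 assignments meet the threshold.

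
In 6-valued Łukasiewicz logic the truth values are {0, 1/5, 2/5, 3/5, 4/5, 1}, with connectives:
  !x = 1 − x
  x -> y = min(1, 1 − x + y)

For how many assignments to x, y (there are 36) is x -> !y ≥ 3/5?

value 1: 21 assignments (counts)
value 4/5: 5 assignments (counts)
value 3/5: 4 assignments (counts)
value 2/5: 3 assignments
value 1/5: 2 assignments
value 0: 1 assignment
So 30 of the 36 assignments meet the threshold.

30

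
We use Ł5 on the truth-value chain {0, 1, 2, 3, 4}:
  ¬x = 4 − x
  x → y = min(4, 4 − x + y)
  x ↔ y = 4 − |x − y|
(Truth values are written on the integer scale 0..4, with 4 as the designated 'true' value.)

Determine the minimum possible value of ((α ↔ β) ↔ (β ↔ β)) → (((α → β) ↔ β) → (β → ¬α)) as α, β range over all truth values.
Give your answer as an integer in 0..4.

Take α = 4, β = 4:
α ↔ β = 4 ↔ 4 = 4
β ↔ β = 4 ↔ 4 = 4
(α ↔ β) ↔ (β ↔ β) = 4 ↔ 4 = 4
α → β = 4 → 4 = 4
(α → β) ↔ β = 4 ↔ 4 = 4
¬α = ¬4 = 0
β → ¬α = 4 → 0 = 0
((α → β) ↔ β) → (β → ¬α) = 4 → 0 = 0
((α ↔ β) ↔ (β ↔ β)) → (((α → β) ↔ β) → (β → ¬α)) = 4 → 0 = 0
No assignment yields a value below 0, so this is the minimum.

0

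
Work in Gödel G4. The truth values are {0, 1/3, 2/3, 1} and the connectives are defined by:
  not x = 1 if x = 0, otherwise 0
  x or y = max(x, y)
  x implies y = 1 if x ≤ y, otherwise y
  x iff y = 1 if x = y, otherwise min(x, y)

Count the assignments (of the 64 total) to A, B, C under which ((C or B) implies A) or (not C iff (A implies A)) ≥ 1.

36

value 1: 36 assignments (counts)
value 2/3: 6 assignments
value 1/3: 10 assignments
value 0: 12 assignments
So 36 of the 64 assignments meet the threshold.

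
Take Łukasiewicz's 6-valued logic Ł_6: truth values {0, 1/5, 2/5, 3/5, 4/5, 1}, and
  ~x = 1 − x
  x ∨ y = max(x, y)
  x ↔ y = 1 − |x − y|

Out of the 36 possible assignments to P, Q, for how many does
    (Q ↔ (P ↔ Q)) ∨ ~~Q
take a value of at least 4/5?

value 1: 13 assignments (counts)
value 4/5: 11 assignments (counts)
value 3/5: 5 assignments
value 2/5: 4 assignments
value 1/5: 2 assignments
value 0: 1 assignment
So 24 of the 36 assignments meet the threshold.

24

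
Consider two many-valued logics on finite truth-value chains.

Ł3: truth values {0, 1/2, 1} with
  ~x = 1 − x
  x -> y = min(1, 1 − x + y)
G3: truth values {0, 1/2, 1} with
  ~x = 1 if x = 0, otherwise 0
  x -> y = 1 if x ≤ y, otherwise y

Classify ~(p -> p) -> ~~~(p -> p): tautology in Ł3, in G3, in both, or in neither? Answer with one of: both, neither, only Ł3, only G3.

both

In Ł3: every assignment gives 1 — tautology.
In G3: every assignment gives 1 — tautology.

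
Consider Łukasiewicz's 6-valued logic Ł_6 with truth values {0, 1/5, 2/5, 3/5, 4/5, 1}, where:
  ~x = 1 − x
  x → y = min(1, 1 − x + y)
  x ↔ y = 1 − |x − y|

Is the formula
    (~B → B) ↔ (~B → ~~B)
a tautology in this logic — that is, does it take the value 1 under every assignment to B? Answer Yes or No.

B = 0 ↦ 1
B = 1/5 ↦ 1
B = 2/5 ↦ 1
B = 3/5 ↦ 1
B = 4/5 ↦ 1
B = 1 ↦ 1
Every assignment gives a value ≥ 1.

Yes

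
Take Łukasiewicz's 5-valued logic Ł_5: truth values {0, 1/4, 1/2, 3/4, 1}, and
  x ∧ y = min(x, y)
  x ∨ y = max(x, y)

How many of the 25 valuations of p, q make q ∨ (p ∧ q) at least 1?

value 1: 5 assignments (counts)
value 3/4: 5 assignments
value 1/2: 5 assignments
value 1/4: 5 assignments
value 0: 5 assignments
So 5 of the 25 assignments meet the threshold.

5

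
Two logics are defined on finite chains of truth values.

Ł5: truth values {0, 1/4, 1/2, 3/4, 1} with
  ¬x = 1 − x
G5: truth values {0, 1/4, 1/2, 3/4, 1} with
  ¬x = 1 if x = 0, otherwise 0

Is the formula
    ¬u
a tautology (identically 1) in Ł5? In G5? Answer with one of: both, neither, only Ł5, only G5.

neither

In Ł5: at u = 1/4 the value is 3/4 — not a tautology.
In G5: at u = 1/4 the value is 0 — not a tautology.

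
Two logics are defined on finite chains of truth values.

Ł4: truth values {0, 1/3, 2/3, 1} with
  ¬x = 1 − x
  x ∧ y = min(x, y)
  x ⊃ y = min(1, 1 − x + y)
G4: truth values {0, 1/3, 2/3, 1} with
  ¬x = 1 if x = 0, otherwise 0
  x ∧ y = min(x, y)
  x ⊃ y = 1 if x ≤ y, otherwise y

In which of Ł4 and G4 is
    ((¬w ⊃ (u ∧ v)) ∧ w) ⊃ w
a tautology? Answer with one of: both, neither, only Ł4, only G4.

both

In Ł4: every assignment gives 1 — tautology.
In G4: every assignment gives 1 — tautology.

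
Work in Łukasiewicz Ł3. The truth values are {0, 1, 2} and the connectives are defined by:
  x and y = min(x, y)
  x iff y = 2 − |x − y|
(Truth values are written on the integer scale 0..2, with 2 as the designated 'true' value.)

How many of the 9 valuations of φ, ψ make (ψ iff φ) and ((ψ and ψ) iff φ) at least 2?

3

φ = 0, ψ = 0 ↦ 2  ≥
φ = 0, ψ = 1 ↦ 1  <
φ = 0, ψ = 2 ↦ 0  <
φ = 1, ψ = 0 ↦ 1  <
φ = 1, ψ = 1 ↦ 2  ≥
φ = 1, ψ = 2 ↦ 1  <
φ = 2, ψ = 0 ↦ 0  <
φ = 2, ψ = 1 ↦ 1  <
φ = 2, ψ = 2 ↦ 2  ≥
So 3 of the 9 assignments meet the threshold.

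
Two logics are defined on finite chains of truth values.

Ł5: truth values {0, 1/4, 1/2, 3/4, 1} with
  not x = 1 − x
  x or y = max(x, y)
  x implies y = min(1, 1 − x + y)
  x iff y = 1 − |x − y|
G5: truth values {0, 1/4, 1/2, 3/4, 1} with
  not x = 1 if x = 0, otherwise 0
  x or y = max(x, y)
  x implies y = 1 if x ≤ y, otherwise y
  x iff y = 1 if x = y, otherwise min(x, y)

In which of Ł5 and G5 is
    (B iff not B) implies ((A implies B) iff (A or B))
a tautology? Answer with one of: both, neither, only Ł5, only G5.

only G5

In Ł5: at A = 0, B = 1/4 the value is 3/4 — not a tautology.
In G5: every assignment gives 1 — tautology.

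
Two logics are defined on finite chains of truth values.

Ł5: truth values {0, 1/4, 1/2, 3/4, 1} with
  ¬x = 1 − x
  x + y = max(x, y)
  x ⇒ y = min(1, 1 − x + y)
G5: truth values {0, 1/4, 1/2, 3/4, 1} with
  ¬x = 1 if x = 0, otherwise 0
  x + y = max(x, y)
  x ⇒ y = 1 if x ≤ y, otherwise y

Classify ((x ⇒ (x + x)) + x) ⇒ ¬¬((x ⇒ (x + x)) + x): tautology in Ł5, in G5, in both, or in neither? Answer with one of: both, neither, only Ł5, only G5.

In Ł5: every assignment gives 1 — tautology.
In G5: every assignment gives 1 — tautology.

both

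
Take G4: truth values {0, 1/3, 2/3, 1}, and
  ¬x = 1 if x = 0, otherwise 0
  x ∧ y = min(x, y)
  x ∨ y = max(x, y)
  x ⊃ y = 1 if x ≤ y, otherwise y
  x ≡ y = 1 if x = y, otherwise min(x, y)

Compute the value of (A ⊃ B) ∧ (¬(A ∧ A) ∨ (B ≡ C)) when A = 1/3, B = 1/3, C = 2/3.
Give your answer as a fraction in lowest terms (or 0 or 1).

A ⊃ B = 1/3 ⊃ 1/3 = 1
A ∧ A = 1/3 ∧ 1/3 = 1/3
¬(A ∧ A) = ¬1/3 = 0
B ≡ C = 1/3 ≡ 2/3 = 1/3
¬(A ∧ A) ∨ (B ≡ C) = 0 ∨ 1/3 = 1/3
(A ⊃ B) ∧ (¬(A ∧ A) ∨ (B ≡ C)) = 1 ∧ 1/3 = 1/3

1/3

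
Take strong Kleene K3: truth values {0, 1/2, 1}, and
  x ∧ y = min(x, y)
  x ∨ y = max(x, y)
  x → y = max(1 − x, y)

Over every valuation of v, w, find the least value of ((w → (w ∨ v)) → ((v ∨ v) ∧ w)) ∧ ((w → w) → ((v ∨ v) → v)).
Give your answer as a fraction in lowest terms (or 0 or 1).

Take v = 0, w = 0:
w ∨ v = 0 ∨ 0 = 0
w → (w ∨ v) = 0 → 0 = 1
v ∨ v = 0 ∨ 0 = 0
(v ∨ v) ∧ w = 0 ∧ 0 = 0
(w → (w ∨ v)) → ((v ∨ v) ∧ w) = 1 → 0 = 0
w → w = 0 → 0 = 1
v ∨ v = 0 ∨ 0 = 0
(v ∨ v) → v = 0 → 0 = 1
(w → w) → ((v ∨ v) → v) = 1 → 1 = 1
((w → (w ∨ v)) → ((v ∨ v) ∧ w)) ∧ ((w → w) → ((v ∨ v) → v)) = 0 ∧ 1 = 0
No assignment yields a value below 0, so this is the minimum.

0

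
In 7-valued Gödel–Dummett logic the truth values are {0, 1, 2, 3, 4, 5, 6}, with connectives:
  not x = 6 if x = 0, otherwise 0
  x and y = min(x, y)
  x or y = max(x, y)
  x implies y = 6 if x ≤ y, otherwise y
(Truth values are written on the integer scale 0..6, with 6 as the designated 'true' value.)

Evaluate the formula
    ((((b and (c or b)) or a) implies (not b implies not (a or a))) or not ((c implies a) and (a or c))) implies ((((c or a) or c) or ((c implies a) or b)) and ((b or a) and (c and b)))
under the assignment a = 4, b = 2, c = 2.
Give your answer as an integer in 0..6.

2

c or b = 2 or 2 = 2
b and (c or b) = 2 and 2 = 2
(b and (c or b)) or a = 2 or 4 = 4
not b = not 2 = 0
a or a = 4 or 4 = 4
not (a or a) = not 4 = 0
not b implies not (a or a) = 0 implies 0 = 6
((b and (c or b)) or a) implies (not b implies not (a or a)) = 4 implies 6 = 6
c implies a = 2 implies 4 = 6
a or c = 4 or 2 = 4
(c implies a) and (a or c) = 6 and 4 = 4
not ((c implies a) and (a or c)) = not 4 = 0
(((b and (c or b)) or a) implies (not b implies not (a or a))) or not ((c implies a) and (a or c)) = 6 or 0 = 6
c or a = 2 or 4 = 4
(c or a) or c = 4 or 2 = 4
c implies a = 2 implies 4 = 6
(c implies a) or b = 6 or 2 = 6
((c or a) or c) or ((c implies a) or b) = 4 or 6 = 6
b or a = 2 or 4 = 4
c and b = 2 and 2 = 2
(b or a) and (c and b) = 4 and 2 = 2
(((c or a) or c) or ((c implies a) or b)) and ((b or a) and (c and b)) = 6 and 2 = 2
((((b and (c or b)) or a) implies (not b implies not (a or a))) or not ((c implies a) and (a or c))) implies ((((c or a) or c) or ((c implies a) or b)) and ((b or a) and (c and b))) = 6 implies 2 = 2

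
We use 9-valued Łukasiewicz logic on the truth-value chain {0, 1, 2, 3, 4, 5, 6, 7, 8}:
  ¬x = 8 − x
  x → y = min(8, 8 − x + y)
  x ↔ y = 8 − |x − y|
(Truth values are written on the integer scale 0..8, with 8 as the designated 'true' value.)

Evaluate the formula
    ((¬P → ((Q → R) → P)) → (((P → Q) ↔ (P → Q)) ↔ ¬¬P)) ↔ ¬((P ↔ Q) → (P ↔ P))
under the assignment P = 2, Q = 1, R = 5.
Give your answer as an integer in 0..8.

¬P = ¬2 = 6
Q → R = 1 → 5 = 8
(Q → R) → P = 8 → 2 = 2
¬P → ((Q → R) → P) = 6 → 2 = 4
P → Q = 2 → 1 = 7
P → Q = 2 → 1 = 7
(P → Q) ↔ (P → Q) = 7 ↔ 7 = 8
¬P = ¬2 = 6
¬¬P = ¬6 = 2
((P → Q) ↔ (P → Q)) ↔ ¬¬P = 8 ↔ 2 = 2
(¬P → ((Q → R) → P)) → (((P → Q) ↔ (P → Q)) ↔ ¬¬P) = 4 → 2 = 6
P ↔ Q = 2 ↔ 1 = 7
P ↔ P = 2 ↔ 2 = 8
(P ↔ Q) → (P ↔ P) = 7 → 8 = 8
¬((P ↔ Q) → (P ↔ P)) = ¬8 = 0
((¬P → ((Q → R) → P)) → (((P → Q) ↔ (P → Q)) ↔ ¬¬P)) ↔ ¬((P ↔ Q) → (P ↔ P)) = 6 ↔ 0 = 2

2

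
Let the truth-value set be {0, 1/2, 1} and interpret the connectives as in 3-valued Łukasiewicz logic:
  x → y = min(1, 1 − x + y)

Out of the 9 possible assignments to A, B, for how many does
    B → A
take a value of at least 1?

A = 0, B = 0 ↦ 1  ≥
A = 0, B = 1/2 ↦ 1/2  <
A = 0, B = 1 ↦ 0  <
A = 1/2, B = 0 ↦ 1  ≥
A = 1/2, B = 1/2 ↦ 1  ≥
A = 1/2, B = 1 ↦ 1/2  <
A = 1, B = 0 ↦ 1  ≥
A = 1, B = 1/2 ↦ 1  ≥
A = 1, B = 1 ↦ 1  ≥
So 6 of the 9 assignments meet the threshold.

6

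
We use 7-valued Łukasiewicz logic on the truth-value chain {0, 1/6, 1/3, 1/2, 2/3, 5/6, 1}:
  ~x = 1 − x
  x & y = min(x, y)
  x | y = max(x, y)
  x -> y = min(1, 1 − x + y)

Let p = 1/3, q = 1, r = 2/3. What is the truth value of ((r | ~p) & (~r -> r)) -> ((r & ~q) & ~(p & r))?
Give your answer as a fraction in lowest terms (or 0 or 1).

~p = ~1/3 = 2/3
r | ~p = 2/3 | 2/3 = 2/3
~r = ~2/3 = 1/3
~r -> r = 1/3 -> 2/3 = 1
(r | ~p) & (~r -> r) = 2/3 & 1 = 2/3
~q = ~1 = 0
r & ~q = 2/3 & 0 = 0
p & r = 1/3 & 2/3 = 1/3
~(p & r) = ~1/3 = 2/3
(r & ~q) & ~(p & r) = 0 & 2/3 = 0
((r | ~p) & (~r -> r)) -> ((r & ~q) & ~(p & r)) = 2/3 -> 0 = 1/3

1/3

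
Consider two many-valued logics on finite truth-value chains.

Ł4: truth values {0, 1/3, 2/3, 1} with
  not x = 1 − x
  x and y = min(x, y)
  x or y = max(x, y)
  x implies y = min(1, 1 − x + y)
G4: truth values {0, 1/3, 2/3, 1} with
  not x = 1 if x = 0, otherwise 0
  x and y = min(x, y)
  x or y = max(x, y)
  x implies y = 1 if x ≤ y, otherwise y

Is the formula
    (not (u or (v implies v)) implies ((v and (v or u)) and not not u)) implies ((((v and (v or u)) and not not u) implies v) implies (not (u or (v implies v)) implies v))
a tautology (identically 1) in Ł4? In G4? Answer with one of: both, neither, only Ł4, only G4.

both

In Ł4: every assignment gives 1 — tautology.
In G4: every assignment gives 1 — tautology.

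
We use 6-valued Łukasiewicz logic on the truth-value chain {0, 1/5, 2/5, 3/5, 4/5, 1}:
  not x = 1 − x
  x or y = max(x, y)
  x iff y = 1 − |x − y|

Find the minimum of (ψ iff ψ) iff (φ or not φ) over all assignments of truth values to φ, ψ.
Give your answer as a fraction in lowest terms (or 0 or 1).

Take φ = 2/5, ψ = 0:
ψ iff ψ = 0 iff 0 = 1
not φ = not 2/5 = 3/5
φ or not φ = 2/5 or 3/5 = 3/5
(ψ iff ψ) iff (φ or not φ) = 1 iff 3/5 = 3/5
No assignment yields a value below 3/5, so this is the minimum.

3/5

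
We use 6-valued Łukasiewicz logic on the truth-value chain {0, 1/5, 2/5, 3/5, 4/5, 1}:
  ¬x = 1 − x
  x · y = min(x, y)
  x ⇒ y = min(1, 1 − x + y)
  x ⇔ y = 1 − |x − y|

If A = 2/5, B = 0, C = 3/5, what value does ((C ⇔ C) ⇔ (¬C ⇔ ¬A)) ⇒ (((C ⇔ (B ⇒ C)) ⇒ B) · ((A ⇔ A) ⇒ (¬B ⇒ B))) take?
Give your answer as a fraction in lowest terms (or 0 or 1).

C ⇔ C = 3/5 ⇔ 3/5 = 1
¬C = ¬3/5 = 2/5
¬A = ¬2/5 = 3/5
¬C ⇔ ¬A = 2/5 ⇔ 3/5 = 4/5
(C ⇔ C) ⇔ (¬C ⇔ ¬A) = 1 ⇔ 4/5 = 4/5
B ⇒ C = 0 ⇒ 3/5 = 1
C ⇔ (B ⇒ C) = 3/5 ⇔ 1 = 3/5
(C ⇔ (B ⇒ C)) ⇒ B = 3/5 ⇒ 0 = 2/5
A ⇔ A = 2/5 ⇔ 2/5 = 1
¬B = ¬0 = 1
¬B ⇒ B = 1 ⇒ 0 = 0
(A ⇔ A) ⇒ (¬B ⇒ B) = 1 ⇒ 0 = 0
((C ⇔ (B ⇒ C)) ⇒ B) · ((A ⇔ A) ⇒ (¬B ⇒ B)) = 2/5 · 0 = 0
((C ⇔ C) ⇔ (¬C ⇔ ¬A)) ⇒ (((C ⇔ (B ⇒ C)) ⇒ B) · ((A ⇔ A) ⇒ (¬B ⇒ B))) = 4/5 ⇒ 0 = 1/5

1/5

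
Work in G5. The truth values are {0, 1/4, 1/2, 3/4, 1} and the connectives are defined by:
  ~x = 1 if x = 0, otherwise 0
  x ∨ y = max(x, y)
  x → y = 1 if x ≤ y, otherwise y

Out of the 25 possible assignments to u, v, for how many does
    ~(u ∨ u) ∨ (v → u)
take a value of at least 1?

19

value 1: 19 assignments (counts)
value 3/4: 1 assignment
value 1/2: 2 assignments
value 1/4: 3 assignments
So 19 of the 25 assignments meet the threshold.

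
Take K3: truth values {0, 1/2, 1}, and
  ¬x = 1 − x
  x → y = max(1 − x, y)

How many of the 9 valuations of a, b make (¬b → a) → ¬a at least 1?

3

a = 0, b = 0 ↦ 1  ≥
a = 0, b = 1/2 ↦ 1  ≥
a = 0, b = 1 ↦ 1  ≥
a = 1/2, b = 0 ↦ 1/2  <
a = 1/2, b = 1/2 ↦ 1/2  <
a = 1/2, b = 1 ↦ 1/2  <
a = 1, b = 0 ↦ 0  <
a = 1, b = 1/2 ↦ 0  <
a = 1, b = 1 ↦ 0  <
So 3 of the 9 assignments meet the threshold.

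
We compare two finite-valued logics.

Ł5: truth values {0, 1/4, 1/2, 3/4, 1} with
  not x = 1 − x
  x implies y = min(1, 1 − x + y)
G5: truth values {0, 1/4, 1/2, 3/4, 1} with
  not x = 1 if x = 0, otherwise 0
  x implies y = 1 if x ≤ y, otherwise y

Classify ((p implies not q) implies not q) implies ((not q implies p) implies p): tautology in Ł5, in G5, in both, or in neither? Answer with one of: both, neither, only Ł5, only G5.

In Ł5: every assignment gives 1 — tautology.
In G5: at p = 1/4, q = 1/4 the value is 1/4 — not a tautology.

only Ł5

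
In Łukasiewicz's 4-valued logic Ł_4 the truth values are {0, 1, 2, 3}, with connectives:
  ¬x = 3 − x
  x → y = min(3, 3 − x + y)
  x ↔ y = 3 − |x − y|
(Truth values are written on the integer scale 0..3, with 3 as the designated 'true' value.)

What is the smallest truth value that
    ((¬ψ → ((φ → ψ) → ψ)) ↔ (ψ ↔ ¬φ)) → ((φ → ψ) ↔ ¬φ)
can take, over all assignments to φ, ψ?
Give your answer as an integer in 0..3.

Take φ = 1, ψ = 1:
¬ψ = ¬1 = 2
φ → ψ = 1 → 1 = 3
(φ → ψ) → ψ = 3 → 1 = 1
¬ψ → ((φ → ψ) → ψ) = 2 → 1 = 2
¬φ = ¬1 = 2
ψ ↔ ¬φ = 1 ↔ 2 = 2
(¬ψ → ((φ → ψ) → ψ)) ↔ (ψ ↔ ¬φ) = 2 ↔ 2 = 3
φ → ψ = 1 → 1 = 3
¬φ = ¬1 = 2
(φ → ψ) ↔ ¬φ = 3 ↔ 2 = 2
((¬ψ → ((φ → ψ) → ψ)) ↔ (ψ ↔ ¬φ)) → ((φ → ψ) ↔ ¬φ) = 3 → 2 = 2
No assignment yields a value below 2, so this is the minimum.

2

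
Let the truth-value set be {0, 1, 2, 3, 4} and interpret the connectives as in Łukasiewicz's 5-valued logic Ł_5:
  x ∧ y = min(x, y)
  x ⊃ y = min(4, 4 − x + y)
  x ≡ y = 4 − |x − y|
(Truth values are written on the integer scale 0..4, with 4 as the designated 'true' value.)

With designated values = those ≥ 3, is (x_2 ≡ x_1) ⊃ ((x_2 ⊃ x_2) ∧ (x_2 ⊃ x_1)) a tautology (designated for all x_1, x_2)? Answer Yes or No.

At x_1 = 1, x_2 = 0, for instance:
x_2 ≡ x_1 = 0 ≡ 1 = 3
x_2 ⊃ x_2 = 0 ⊃ 0 = 4
x_2 ⊃ x_1 = 0 ⊃ 1 = 4
(x_2 ⊃ x_2) ∧ (x_2 ⊃ x_1) = 4 ∧ 4 = 4
(x_2 ≡ x_1) ⊃ ((x_2 ⊃ x_2) ∧ (x_2 ⊃ x_1)) = 3 ⊃ 4 = 4
and checking the remaining 24 assignments likewise gives ≥ 3 in every case.

Yes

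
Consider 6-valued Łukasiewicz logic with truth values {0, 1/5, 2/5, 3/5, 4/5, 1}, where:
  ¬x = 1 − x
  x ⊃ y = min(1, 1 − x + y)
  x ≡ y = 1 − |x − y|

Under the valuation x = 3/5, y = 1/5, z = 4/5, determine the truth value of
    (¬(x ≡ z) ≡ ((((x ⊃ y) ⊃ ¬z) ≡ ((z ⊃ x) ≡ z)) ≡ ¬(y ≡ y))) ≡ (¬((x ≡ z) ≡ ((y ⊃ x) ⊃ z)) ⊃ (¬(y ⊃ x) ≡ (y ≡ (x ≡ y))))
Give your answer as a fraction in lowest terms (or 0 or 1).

4/5

x ≡ z = 3/5 ≡ 4/5 = 4/5
¬(x ≡ z) = ¬4/5 = 1/5
x ⊃ y = 3/5 ⊃ 1/5 = 3/5
¬z = ¬4/5 = 1/5
(x ⊃ y) ⊃ ¬z = 3/5 ⊃ 1/5 = 3/5
z ⊃ x = 4/5 ⊃ 3/5 = 4/5
(z ⊃ x) ≡ z = 4/5 ≡ 4/5 = 1
((x ⊃ y) ⊃ ¬z) ≡ ((z ⊃ x) ≡ z) = 3/5 ≡ 1 = 3/5
y ≡ y = 1/5 ≡ 1/5 = 1
¬(y ≡ y) = ¬1 = 0
(((x ⊃ y) ⊃ ¬z) ≡ ((z ⊃ x) ≡ z)) ≡ ¬(y ≡ y) = 3/5 ≡ 0 = 2/5
¬(x ≡ z) ≡ ((((x ⊃ y) ⊃ ¬z) ≡ ((z ⊃ x) ≡ z)) ≡ ¬(y ≡ y)) = 1/5 ≡ 2/5 = 4/5
x ≡ z = 3/5 ≡ 4/5 = 4/5
y ⊃ x = 1/5 ⊃ 3/5 = 1
(y ⊃ x) ⊃ z = 1 ⊃ 4/5 = 4/5
(x ≡ z) ≡ ((y ⊃ x) ⊃ z) = 4/5 ≡ 4/5 = 1
¬((x ≡ z) ≡ ((y ⊃ x) ⊃ z)) = ¬1 = 0
y ⊃ x = 1/5 ⊃ 3/5 = 1
¬(y ⊃ x) = ¬1 = 0
x ≡ y = 3/5 ≡ 1/5 = 3/5
y ≡ (x ≡ y) = 1/5 ≡ 3/5 = 3/5
¬(y ⊃ x) ≡ (y ≡ (x ≡ y)) = 0 ≡ 3/5 = 2/5
¬((x ≡ z) ≡ ((y ⊃ x) ⊃ z)) ⊃ (¬(y ⊃ x) ≡ (y ≡ (x ≡ y))) = 0 ⊃ 2/5 = 1
(¬(x ≡ z) ≡ ((((x ⊃ y) ⊃ ¬z) ≡ ((z ⊃ x) ≡ z)) ≡ ¬(y ≡ y))) ≡ (¬((x ≡ z) ≡ ((y ⊃ x) ⊃ z)) ⊃ (¬(y ⊃ x) ≡ (y ≡ (x ≡ y)))) = 4/5 ≡ 1 = 4/5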